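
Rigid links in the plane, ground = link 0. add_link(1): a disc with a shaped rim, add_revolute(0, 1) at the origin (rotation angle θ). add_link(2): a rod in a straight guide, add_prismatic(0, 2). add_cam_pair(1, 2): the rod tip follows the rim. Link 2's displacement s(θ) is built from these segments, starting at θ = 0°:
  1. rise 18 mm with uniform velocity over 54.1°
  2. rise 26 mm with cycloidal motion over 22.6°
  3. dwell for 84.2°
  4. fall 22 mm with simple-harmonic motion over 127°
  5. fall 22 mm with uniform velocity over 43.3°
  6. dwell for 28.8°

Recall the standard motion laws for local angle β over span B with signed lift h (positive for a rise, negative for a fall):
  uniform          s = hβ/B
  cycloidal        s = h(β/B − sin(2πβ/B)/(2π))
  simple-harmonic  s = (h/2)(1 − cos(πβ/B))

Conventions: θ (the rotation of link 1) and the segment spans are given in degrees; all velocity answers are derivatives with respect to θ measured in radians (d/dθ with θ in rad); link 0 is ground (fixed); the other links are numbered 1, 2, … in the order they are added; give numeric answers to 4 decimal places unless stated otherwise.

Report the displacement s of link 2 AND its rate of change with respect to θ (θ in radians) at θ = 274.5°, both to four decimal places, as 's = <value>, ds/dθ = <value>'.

segment 1 (0° to 54.1°, uniform, h = 18) is passed completely: s = 0.0000 + (18) = 18.0000
segment 2 (54.1° to 76.7°, cycloidal, h = 26) is passed completely: s = 18.0000 + (26) = 44.0000
segment 3 (76.7° to 160.9°, dwell): s unchanged at 44.0000
θ = 274.5° falls in segment 4 (160.9° to 287.9°, simple-harmonic, h = -22): β = 274.5 − 160.9 = 113.6°, B = 127°; Δs = -22/2·(1 − cos(π·0.8945)) = -21.4012; s = 44.0000 − 21.4012 = 22.5988
velocity in seg [160.9°–287.9°] (simple-harmonic), θ in radians: β = 113.6° = 1.9827 rad, B = 127° = 2.2166 rad; ds/dθ = (πh/(2B)) sin(πβ/B) = (π·(-22)/(2·2.2166)) sin(π·0.8945) = -5.073761 mm/rad

s = 22.5988, ds/dθ = -5.0738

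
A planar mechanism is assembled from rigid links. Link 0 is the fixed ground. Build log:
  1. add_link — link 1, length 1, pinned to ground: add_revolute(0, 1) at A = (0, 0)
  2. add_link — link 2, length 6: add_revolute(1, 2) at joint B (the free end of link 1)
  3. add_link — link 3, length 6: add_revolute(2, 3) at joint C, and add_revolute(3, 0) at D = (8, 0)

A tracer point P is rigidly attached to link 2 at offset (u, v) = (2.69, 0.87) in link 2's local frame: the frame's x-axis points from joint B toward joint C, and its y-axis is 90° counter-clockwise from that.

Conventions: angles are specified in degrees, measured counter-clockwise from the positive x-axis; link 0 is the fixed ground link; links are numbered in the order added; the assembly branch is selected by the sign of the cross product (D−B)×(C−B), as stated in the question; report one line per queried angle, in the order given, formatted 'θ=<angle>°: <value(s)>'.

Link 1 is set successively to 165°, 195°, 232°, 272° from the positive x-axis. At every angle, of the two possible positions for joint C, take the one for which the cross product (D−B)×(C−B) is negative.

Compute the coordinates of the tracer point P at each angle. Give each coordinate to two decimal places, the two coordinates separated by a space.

A=(0,0), D=(8.00,0)
θ=165°: B = A + 1.00·(cos165°, sin165°) = (-0.9659, 0.2588)
θ=165°: |BD| = 8.9697
θ=165°: circle(B,6.00) ∩ circle(D,6.00): a=4.4848, h=3.9858
θ=165°:   candidates: C₊=(3.6320,4.1135) cross=35.751; C₋=(3.4020,-3.8547) cross=-35.751
θ=165°:   branch - wants cross < 0 → take C=(3.4020,-3.8547) (cross=-35.751)
θ=165°: ex = (C−B)/|BC| = (0.7280,-0.6856); ey = (0.6856,0.7280)
θ=165°: P = B + 2.69·ex + 0.87·ey = (1.5888,-0.9521)
θ=195°: B = A + 1.00·(cos195°, sin195°) = (-0.9659, -0.2588)
θ=195°: |BD| = 8.9697
θ=195°: circle(B,6.00) ∩ circle(D,6.00): a=4.4848, h=3.9858
θ=195°:   candidates: C₊=(3.4020,3.8547) cross=35.751; C₋=(3.6320,-4.1135) cross=-35.751
θ=195°:   branch - wants cross < 0 → take C=(3.6320,-4.1135) (cross=-35.751)
θ=195°: ex = (C−B)/|BC| = (0.7663,-0.6424); ey = (0.6424,0.7663)
θ=195°: P = B + 2.69·ex + 0.87·ey = (1.6544,-1.3203)
θ=232°: B = A + 1.00·(cos232°, sin232°) = (-0.6157, -0.7880)
θ=232°: |BD| = 8.6516
θ=232°: circle(B,6.00) ∩ circle(D,6.00): a=4.3258, h=4.1578
θ=232°:   candidates: C₊=(3.3135,3.7465) cross=35.972; C₋=(4.0709,-4.5345) cross=-35.972
θ=232°:   branch - wants cross < 0 → take C=(4.0709,-4.5345) (cross=-35.972)
θ=232°: ex = (C−B)/|BC| = (0.7811,-0.6244); ey = (0.6244,0.7811)
θ=232°: P = B + 2.69·ex + 0.87·ey = (2.0287,-1.7882)
θ=272°: B = A + 1.00·(cos272°, sin272°) = (0.0349, -0.9994)
θ=272°: |BD| = 8.0276
θ=272°: circle(B,6.00) ∩ circle(D,6.00): a=4.0138, h=4.4598
θ=272°:   candidates: C₊=(3.4622,3.9254) cross=35.801; C₋=(4.5727,-4.9248) cross=-35.801
θ=272°:   branch - wants cross < 0 → take C=(4.5727,-4.9248) (cross=-35.801)
θ=272°: ex = (C−B)/|BC| = (0.7563,-0.6542); ey = (0.6542,0.7563)
θ=272°: P = B + 2.69·ex + 0.87·ey = (2.6385,-2.1013)

θ=165°: 1.59 -0.95
θ=195°: 1.65 -1.32
θ=232°: 2.03 -1.79
θ=272°: 2.64 -2.10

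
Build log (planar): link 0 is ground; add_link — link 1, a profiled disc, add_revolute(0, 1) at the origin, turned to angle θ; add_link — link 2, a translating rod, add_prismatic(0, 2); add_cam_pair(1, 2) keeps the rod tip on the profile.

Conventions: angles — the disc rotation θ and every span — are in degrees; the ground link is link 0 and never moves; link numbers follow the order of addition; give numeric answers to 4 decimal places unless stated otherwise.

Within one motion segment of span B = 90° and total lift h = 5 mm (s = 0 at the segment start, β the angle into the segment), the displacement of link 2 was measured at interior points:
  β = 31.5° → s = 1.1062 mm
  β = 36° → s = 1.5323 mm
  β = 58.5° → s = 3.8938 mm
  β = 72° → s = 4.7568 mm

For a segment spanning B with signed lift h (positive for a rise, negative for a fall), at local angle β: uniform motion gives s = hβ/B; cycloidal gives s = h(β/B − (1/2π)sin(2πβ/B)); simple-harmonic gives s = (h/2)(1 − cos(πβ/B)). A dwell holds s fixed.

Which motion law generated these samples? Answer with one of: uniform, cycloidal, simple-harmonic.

candidates at β/B = r: uniform s = h·r (linear in β); cycloidal s = h·(r − sin(2πr)/(2π)); simple-harmonic s = (h/2)(1 − cos(πr))
β=31.5°: printed 1.1062 | uniform 1.7500, cycloidal 1.1062, simple-harmonic 1.3650
β=36°: printed 1.5323 | uniform 2.0000, cycloidal 1.5323, simple-harmonic 1.7275
β=58.5°: printed 3.8938 | uniform 3.2500, cycloidal 3.8938, simple-harmonic 3.6350
β=72°: printed 4.7568 | uniform 4.0000, cycloidal 4.7568, simple-harmonic 4.5225
only one law matches every sample → cycloidal

cycloidal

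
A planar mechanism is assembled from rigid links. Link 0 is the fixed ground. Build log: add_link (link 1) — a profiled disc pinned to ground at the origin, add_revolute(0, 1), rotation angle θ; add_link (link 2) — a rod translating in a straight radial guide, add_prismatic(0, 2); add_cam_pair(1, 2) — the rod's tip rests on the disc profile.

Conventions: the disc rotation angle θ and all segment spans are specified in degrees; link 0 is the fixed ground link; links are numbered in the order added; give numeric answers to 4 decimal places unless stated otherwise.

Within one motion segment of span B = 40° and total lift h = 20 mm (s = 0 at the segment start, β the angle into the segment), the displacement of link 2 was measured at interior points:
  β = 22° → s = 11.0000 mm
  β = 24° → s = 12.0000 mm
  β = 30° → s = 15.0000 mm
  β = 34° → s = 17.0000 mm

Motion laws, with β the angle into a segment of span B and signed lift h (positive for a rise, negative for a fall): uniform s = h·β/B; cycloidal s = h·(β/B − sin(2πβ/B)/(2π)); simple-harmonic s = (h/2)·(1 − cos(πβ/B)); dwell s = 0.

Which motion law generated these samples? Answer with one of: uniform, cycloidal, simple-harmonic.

candidates at β/B = r: uniform s = h·r (linear in β); cycloidal s = h·(r − sin(2πr)/(2π)); simple-harmonic s = (h/2)(1 − cos(πr))
β=22°: printed 11.0000 | uniform 11.0000, cycloidal 11.9836, simple-harmonic 11.5643
β=24°: printed 12.0000 | uniform 12.0000, cycloidal 13.8710, simple-harmonic 13.0902
β=30°: printed 15.0000 | uniform 15.0000, cycloidal 18.1831, simple-harmonic 17.0711
β=34°: printed 17.0000 | uniform 17.0000, cycloidal 19.5752, simple-harmonic 18.9101
only one law matches every sample → uniform

uniform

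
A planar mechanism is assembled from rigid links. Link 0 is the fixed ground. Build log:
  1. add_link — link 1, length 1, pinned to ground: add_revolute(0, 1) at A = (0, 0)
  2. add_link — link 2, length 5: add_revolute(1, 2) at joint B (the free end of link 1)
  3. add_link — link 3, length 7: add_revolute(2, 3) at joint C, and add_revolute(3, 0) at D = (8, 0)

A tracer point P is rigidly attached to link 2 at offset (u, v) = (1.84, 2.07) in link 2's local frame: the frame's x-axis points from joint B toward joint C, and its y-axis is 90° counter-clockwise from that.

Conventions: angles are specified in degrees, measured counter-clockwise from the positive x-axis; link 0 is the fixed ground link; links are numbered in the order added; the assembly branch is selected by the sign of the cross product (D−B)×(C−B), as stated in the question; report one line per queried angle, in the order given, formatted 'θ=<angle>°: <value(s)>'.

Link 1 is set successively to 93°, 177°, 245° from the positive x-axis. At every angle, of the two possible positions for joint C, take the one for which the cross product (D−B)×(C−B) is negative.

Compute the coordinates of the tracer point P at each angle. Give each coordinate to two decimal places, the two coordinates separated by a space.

A=(0,0), D=(8.00,0)
θ=93°: B = A + 1.00·(cos93°, sin93°) = (-0.0523, 0.9986)
θ=93°: |BD| = 8.1140
θ=93°: circle(B,5.00) ∩ circle(D,7.00): a=2.5781, h=4.2841
θ=93°:   candidates: C₊=(3.0334,4.9329) cross=34.761; C₋=(1.9789,-3.5702) cross=-34.761
θ=93°:   branch - wants cross < 0 → take C=(1.9789,-3.5702) (cross=-34.761)
θ=93°: ex = (C−B)/|BC| = (0.4062,-0.9138); ey = (0.9138,0.4062)
θ=93°: P = B + 1.84·ex + 2.07·ey = (2.5866,0.1582)
θ=177°: B = A + 1.00·(cos177°, sin177°) = (-0.9986, 0.0523)
θ=177°: |BD| = 8.9988
θ=177°: circle(B,5.00) ∩ circle(D,7.00): a=3.1659, h=3.8700
θ=177°:   candidates: C₊=(2.1897,3.9039) cross=34.826; C₋=(2.1447,-3.8361) cross=-34.826
θ=177°:   branch - wants cross < 0 → take C=(2.1447,-3.8361) (cross=-34.826)
θ=177°: ex = (C−B)/|BC| = (0.6287,-0.7777); ey = (0.7777,0.6287)
θ=177°: P = B + 1.84·ex + 2.07·ey = (1.7679,-0.0773)
θ=245°: B = A + 1.00·(cos245°, sin245°) = (-0.4226, -0.9063)
θ=245°: |BD| = 8.4712
θ=245°: circle(B,5.00) ∩ circle(D,7.00): a=2.8191, h=4.1295
θ=245°:   candidates: C₊=(1.9385,3.5011) cross=34.982; C₋=(2.8221,-4.7105) cross=-34.982
θ=245°:   branch - wants cross < 0 → take C=(2.8221,-4.7105) (cross=-34.982)
θ=245°: ex = (C−B)/|BC| = (0.6489,-0.7608); ey = (0.7608,0.6489)
θ=245°: P = B + 1.84·ex + 2.07·ey = (2.3464,-0.9630)

θ=93°: 2.59 0.16
θ=177°: 1.77 -0.08
θ=245°: 2.35 -0.96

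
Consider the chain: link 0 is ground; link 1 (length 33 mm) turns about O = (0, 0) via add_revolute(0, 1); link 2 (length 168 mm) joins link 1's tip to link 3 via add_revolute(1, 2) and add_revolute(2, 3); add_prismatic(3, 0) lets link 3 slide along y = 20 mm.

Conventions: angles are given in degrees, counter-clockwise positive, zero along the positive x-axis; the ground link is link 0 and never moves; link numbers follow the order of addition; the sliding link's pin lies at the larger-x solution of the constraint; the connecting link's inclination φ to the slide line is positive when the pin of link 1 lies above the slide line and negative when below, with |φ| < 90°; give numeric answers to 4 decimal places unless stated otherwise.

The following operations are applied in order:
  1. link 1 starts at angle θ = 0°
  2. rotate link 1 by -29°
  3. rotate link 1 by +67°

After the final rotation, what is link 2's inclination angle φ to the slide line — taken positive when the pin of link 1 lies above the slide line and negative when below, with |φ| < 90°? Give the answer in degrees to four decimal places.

geometry: r = 33 mm, L = 168 mm, e = 20 mm; θ starts at 0°
rotate link 1 by -29°: θ ← 0° -29° = -29°
rotate link 1 by +67°: θ ← -29° +67° = 38°
h = r sin θ − e = 20.316829 − 20 = 0.316829
sin φ = h / L = 0.316829 / 168 = 0.00188589
φ = arcsin(0.00188589) = 0.108053°

0.1081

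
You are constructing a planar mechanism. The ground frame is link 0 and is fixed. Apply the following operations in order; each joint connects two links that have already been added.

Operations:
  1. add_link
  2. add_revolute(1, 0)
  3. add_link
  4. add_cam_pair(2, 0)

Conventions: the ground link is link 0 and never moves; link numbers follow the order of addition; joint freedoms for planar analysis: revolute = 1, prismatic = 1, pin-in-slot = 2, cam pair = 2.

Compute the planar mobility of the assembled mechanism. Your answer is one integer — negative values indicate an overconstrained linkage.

ground; <1,0,0>
#1 <2,0,0>
R:1↔0 J1 <2,1,0>
#2 <3,1,0>
C:2↔0 J2 <3,1,1>
3×2 − 2×1 − 1×1 = 3

M = 3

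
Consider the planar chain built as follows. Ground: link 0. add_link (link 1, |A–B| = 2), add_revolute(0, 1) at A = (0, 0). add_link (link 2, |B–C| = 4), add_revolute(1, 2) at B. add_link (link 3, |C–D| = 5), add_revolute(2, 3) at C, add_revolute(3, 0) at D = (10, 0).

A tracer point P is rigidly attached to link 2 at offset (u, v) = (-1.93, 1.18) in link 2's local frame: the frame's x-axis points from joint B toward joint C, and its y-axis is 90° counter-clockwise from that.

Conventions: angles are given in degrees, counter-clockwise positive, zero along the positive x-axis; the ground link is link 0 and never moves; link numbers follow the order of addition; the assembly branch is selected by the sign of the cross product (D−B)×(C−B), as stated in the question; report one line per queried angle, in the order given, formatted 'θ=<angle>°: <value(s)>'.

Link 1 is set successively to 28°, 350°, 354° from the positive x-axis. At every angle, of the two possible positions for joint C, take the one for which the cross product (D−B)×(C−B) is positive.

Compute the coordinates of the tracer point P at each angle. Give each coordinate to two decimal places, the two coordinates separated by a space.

A=(0,0), D=(10.00,0)
θ=28°: B = A + 2.00·(cos28°, sin28°) = (1.7659, 0.9389)
θ=28°: |BD| = 8.2875
θ=28°: circle(B,4.00) ∩ circle(D,5.00): a=3.6007, h=1.7420
θ=28°:   candidates: C₊=(5.5408,2.2618) cross=14.437; C₋=(5.1461,-1.1998) cross=-14.437
θ=28°:   branch + wants cross > 0 → take C=(5.5408,2.2618) (cross=14.437)
θ=28°: ex = (C−B)/|BC| = (0.9437,0.3307); ey = (-0.3307,0.9437)
θ=28°: P = B + -1.93·ex + 1.18·ey = (-0.4457,1.4143)
θ=350°: B = A + 2.00·(cos350°, sin350°) = (1.9696, -0.3473)
θ=350°: |BD| = 8.0379
θ=350°: circle(B,4.00) ∩ circle(D,5.00): a=3.4591, h=2.0086
θ=350°:   candidates: C₊=(5.3387,1.8089) cross=16.145; C₋=(5.5123,-2.2046) cross=-16.145
θ=350°:   branch + wants cross > 0 → take C=(5.3387,1.8089) (cross=16.145)
θ=350°: ex = (C−B)/|BC| = (0.8423,0.5391); ey = (-0.5391,0.8423)
θ=350°: P = B + -1.93·ex + 1.18·ey = (-0.2921,-0.3938)
θ=354°: B = A + 2.00·(cos354°, sin354°) = (1.9890, -0.2091)
θ=354°: |BD| = 8.0137
θ=354°: circle(B,4.00) ∩ circle(D,5.00): a=3.4453, h=2.0322
θ=354°:   candidates: C₊=(5.3802,1.9123) cross=16.286; C₋=(5.4862,-2.1507) cross=-16.286
θ=354°:   branch + wants cross > 0 → take C=(5.3802,1.9123) (cross=16.286)
θ=354°: ex = (C−B)/|BC| = (0.8478,0.5304); ey = (-0.5304,0.8478)
θ=354°: P = B + -1.93·ex + 1.18·ey = (-0.2730,-0.2323)

θ=28°: -0.45 1.41
θ=350°: -0.29 -0.39
θ=354°: -0.27 -0.23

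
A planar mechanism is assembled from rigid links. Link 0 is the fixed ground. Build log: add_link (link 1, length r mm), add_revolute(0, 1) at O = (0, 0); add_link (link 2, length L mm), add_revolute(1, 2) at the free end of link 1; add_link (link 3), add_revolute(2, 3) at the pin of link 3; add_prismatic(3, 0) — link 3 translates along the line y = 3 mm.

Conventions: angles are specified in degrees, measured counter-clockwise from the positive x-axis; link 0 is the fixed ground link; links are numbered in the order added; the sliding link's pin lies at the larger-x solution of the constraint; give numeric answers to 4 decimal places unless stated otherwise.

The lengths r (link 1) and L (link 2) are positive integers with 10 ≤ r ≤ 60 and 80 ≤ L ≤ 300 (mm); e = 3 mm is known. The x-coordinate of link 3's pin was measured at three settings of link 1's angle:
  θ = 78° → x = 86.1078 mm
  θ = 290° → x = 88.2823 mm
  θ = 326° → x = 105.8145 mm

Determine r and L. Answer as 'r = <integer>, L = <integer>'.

constraint per measurement: (x − r cos θ)² + (r sin θ − e)² = L²
subtracting the θ₁ and θ₂ equations cancels the r² and L² terms:
r = (x₁² − x₂²) / (2[(x₁cos θ₁ + e sin θ₁) − (x₂cos θ₂ + e sin θ₂)]) = 29.0006 → r = 29
L² = (x₁ − r cos θ₁)² + (r sin θ₁ − e)² = 7055.9921 → L = 84.0000 → L = 84
check at θ₃=326°: x = 105.8145 (printed 105.8145) ✓

r = 29, L = 84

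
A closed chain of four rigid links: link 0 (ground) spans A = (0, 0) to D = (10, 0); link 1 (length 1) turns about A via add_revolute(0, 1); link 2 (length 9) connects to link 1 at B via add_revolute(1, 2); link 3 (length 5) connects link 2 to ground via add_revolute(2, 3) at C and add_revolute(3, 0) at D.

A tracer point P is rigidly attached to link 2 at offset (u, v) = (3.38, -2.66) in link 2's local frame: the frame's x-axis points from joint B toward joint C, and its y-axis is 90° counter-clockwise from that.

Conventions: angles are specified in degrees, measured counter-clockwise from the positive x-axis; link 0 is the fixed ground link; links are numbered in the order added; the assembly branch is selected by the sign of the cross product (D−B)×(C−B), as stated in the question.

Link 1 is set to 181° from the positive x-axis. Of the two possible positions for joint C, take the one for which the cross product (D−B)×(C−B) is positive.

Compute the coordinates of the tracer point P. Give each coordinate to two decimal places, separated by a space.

A=(0,0), D=(10.00,0)
B = A + 1.00·(cos181°, sin181°) = (-0.9998, -0.0175)
|BD| = 10.9999
circle(B,9.00) ∩ circle(D,5.00): a=8.0454, h=4.0338
  candidates: C₊=(7.0392,4.0291) cross=44.371; C₋=(7.0520,-4.0384) cross=-44.371
  branch + wants cross > 0 → take C=(7.0392,4.0291) (cross=44.371)
ex = (C−B)/|BC| = (0.8932,0.4496); ey = (-0.4496,0.8932)
P = B + 3.38·ex + -2.66·ey = (3.2152,-0.8737)

3.22 -0.87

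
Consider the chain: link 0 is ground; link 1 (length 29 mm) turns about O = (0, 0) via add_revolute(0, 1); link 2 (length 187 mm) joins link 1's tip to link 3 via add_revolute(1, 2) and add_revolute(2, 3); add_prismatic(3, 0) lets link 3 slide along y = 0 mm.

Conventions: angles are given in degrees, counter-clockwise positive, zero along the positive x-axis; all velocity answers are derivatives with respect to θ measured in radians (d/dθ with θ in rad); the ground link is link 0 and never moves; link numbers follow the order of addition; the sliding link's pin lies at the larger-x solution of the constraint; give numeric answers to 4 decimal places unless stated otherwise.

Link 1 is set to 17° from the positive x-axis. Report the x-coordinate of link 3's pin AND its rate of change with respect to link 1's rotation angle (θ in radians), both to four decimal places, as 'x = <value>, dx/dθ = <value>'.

geometry: r = 29 mm, L = 187 mm, e = 0 mm
crank pin P = (r cos θ, r sin θ) = (27.732838, 8.478779)
h = r sin θ − e = 8.478779 − 0 = 8.478779
x = r cos θ + √(L² − h²) = 27.732838 + 186.807683 = 214.540521
dx/dθ = −r sin θ − h·r cos θ/√(L² − h²) (θ in radians; h = 8.478779) = -9.737510

x = 214.5405, dx/dθ = -9.7375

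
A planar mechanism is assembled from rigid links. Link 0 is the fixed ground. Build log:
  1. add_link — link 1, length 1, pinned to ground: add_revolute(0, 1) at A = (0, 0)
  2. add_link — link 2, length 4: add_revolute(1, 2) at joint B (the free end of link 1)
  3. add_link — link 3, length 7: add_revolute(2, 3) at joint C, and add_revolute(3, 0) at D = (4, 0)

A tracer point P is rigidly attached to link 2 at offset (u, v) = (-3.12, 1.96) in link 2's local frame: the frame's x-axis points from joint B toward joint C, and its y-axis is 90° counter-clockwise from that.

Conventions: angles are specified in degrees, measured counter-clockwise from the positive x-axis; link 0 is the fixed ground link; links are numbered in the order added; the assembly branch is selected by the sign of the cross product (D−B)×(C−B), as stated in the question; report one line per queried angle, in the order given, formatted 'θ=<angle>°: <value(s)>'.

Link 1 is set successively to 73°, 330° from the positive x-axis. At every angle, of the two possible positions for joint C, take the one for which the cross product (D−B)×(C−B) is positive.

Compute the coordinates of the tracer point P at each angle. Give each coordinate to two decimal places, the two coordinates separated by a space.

A=(0,0), D=(4.00,0)
θ=73°: B = A + 1.00·(cos73°, sin73°) = (0.2924, 0.9563)
θ=73°: |BD| = 3.8290
θ=73°: circle(B,4.00) ∩ circle(D,7.00): a=-2.3948, h=3.2039
θ=73°:   candidates: C₊=(-1.2263,4.6568) cross=12.268; C₋=(-2.8267,-1.5480) cross=-12.268
θ=73°:   branch + wants cross > 0 → take C=(-1.2263,4.6568) (cross=12.268)
θ=73°: ex = (C−B)/|BC| = (-0.3797,0.9251); ey = (-0.9251,-0.3797)
θ=73°: P = B + -3.12·ex + 1.96·ey = (-0.3363,-2.6742)
θ=330°: B = A + 1.00·(cos330°, sin330°) = (0.8660, -0.5000)
θ=330°: |BD| = 3.1736
θ=330°: circle(B,4.00) ∩ circle(D,7.00): a=-3.6123, h=1.7179
θ=330°:   candidates: C₊=(-2.9718,0.6273) cross=5.452; C₋=(-2.4305,-2.7655) cross=-5.452
θ=330°:   branch + wants cross > 0 → take C=(-2.9718,0.6273) (cross=5.452)
θ=330°: ex = (C−B)/|BC| = (-0.9595,0.2818); ey = (-0.2818,-0.9595)
θ=330°: P = B + -3.12·ex + 1.96·ey = (3.3072,-3.2599)

θ=73°: -0.34 -2.67
θ=330°: 3.31 -3.26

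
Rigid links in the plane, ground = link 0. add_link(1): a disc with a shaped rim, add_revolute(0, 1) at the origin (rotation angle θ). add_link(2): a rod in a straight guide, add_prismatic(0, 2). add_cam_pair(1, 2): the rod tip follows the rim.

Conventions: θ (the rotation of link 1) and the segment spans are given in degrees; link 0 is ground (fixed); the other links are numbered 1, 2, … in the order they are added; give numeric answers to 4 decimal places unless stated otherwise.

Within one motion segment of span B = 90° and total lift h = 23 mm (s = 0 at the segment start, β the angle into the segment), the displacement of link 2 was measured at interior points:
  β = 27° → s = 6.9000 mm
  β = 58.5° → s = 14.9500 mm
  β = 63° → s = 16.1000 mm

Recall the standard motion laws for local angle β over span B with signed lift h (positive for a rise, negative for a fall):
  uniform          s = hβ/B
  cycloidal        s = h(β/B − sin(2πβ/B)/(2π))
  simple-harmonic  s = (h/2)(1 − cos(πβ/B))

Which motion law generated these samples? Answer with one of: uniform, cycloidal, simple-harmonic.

candidates at β/B = r: uniform s = h·r (linear in β); cycloidal s = h·(r − sin(2πr)/(2π)); simple-harmonic s = (h/2)(1 − cos(πr))
β=27°: printed 6.9000 | uniform 6.9000, cycloidal 3.4186, simple-harmonic 4.7405
β=58.5°: printed 14.9500 | uniform 14.9500, cycloidal 17.9115, simple-harmonic 16.7209
β=63°: printed 16.1000 | uniform 16.1000, cycloidal 19.5814, simple-harmonic 18.2595
only one law matches every sample → uniform

uniform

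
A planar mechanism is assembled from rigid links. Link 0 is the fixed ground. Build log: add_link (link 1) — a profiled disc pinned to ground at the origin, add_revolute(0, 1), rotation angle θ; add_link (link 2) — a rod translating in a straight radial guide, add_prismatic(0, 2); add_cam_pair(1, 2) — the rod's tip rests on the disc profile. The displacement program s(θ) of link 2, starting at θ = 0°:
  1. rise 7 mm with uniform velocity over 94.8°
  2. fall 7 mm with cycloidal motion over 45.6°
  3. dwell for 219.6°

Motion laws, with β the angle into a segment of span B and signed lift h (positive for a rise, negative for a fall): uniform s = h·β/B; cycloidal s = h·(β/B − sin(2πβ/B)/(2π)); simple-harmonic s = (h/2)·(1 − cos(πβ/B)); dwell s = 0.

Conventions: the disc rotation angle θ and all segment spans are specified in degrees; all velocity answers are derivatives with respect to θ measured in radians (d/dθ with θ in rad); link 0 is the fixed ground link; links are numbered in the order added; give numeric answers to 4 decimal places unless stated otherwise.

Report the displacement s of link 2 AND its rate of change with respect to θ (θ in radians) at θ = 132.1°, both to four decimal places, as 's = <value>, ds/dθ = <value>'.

seg 1 [0°–94.8°] uniform, h=7: full span → s += 7 → s = 7.0000
seg 2 [94.8°–140.4°] cycloidal, h=-7: θ=132.1° here. β=37.3, B=45.6. -7·(0.8180 − sin(2π·0.8180)/(2π)) = -6.7399 → s = 0.2601
velocity in seg [94.8°–140.4°] (cycloidal), θ in radians: β = 37.3° = 0.6510 rad, B = 45.6° = 0.7959 rad; ds/dθ = (h/B)(1 − cos(2πβ/B)) = ((-7)/0.7959)(1 − cos(2π·0.8180)) = -5.151686 mm/rad

s = 0.2601, ds/dθ = -5.1517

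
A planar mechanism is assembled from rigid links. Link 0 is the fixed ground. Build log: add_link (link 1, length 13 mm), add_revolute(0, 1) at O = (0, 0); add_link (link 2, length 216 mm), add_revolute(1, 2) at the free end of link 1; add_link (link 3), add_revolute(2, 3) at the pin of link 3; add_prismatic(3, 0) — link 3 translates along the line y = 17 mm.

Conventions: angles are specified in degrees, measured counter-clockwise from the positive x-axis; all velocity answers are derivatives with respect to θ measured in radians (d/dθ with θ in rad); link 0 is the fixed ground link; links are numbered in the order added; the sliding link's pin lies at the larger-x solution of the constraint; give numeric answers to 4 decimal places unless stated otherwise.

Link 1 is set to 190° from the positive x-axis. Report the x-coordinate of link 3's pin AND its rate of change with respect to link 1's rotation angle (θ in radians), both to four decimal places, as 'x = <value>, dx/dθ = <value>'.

geometry: r = 13 mm, L = 216 mm, e = 17 mm
crank pin P = (r cos θ, r sin θ) = (-12.802501, -2.257426)
h = r sin θ − e = -2.257426 − 17 = -19.257426
x = r cos θ + √(L² − h²) = -12.802501 + 215.139842 = 202.337341
dx/dθ = −r sin θ − h·r cos θ/√(L² − h²) (θ in radians; h = -19.257426) = 1.111459

x = 202.3373, dx/dθ = 1.1115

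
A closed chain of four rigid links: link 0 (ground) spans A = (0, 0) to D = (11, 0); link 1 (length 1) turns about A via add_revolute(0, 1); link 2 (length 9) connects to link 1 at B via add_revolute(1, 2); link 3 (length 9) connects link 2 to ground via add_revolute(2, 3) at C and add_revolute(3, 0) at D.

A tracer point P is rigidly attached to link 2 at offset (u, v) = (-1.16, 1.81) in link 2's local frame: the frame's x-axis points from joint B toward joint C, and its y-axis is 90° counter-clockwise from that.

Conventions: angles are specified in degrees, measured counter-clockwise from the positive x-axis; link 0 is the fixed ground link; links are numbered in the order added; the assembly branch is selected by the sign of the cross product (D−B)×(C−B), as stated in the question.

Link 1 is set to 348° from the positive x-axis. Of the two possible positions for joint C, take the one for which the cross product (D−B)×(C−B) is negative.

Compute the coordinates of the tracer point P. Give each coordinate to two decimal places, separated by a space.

A=(0,0), D=(11.00,0)
B = A + 1.00·(cos348°, sin348°) = (0.9781, -0.2079)
|BD| = 10.0240
circle(B,9.00) ∩ circle(D,9.00): a=5.0120, h=7.4753
  candidates: C₊=(5.8340,7.3697) cross=74.932; C₋=(6.1441,-7.5776) cross=-74.932
  branch - wants cross < 0 → take C=(6.1441,-7.5776) (cross=-74.932)
ex = (C−B)/|BC| = (0.5740,-0.8189); ey = (0.8189,0.5740)
P = B + -1.16·ex + 1.81·ey = (1.7944,1.7809)

1.79 1.78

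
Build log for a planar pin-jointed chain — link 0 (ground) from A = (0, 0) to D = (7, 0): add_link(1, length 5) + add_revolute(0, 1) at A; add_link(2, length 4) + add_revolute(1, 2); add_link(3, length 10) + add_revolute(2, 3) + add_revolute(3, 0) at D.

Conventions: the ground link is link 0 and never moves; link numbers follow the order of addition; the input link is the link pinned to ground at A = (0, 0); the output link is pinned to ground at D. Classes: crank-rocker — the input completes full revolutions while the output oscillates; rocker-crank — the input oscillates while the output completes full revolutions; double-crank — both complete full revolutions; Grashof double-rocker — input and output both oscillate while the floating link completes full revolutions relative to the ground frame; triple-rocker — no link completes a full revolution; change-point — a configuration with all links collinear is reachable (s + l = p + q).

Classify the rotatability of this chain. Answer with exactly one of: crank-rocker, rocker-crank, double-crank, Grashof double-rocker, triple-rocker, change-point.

lengths: ground=7, input=5, coupler=4, output=10
sorted: s=4 (shortest), l=10 (longest), p+q=12
s + l = 14 vs p + q = 12
s + l > p + q → non-Grashof → no link fully rotates → triple-rocker

triple-rocker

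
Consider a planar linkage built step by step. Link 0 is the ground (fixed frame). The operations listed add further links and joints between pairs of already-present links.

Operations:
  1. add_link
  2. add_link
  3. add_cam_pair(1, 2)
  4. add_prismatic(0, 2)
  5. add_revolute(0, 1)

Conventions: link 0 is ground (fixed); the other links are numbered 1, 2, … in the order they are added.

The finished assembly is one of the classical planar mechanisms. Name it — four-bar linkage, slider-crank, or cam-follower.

links: 3 (incl. ground); joints: 1 revolute, 1 prismatic, 1 higher (cam) pair, forming one closed loop
3 links, revolute + prismatic + higher pair in one loop → cam-follower

cam-follower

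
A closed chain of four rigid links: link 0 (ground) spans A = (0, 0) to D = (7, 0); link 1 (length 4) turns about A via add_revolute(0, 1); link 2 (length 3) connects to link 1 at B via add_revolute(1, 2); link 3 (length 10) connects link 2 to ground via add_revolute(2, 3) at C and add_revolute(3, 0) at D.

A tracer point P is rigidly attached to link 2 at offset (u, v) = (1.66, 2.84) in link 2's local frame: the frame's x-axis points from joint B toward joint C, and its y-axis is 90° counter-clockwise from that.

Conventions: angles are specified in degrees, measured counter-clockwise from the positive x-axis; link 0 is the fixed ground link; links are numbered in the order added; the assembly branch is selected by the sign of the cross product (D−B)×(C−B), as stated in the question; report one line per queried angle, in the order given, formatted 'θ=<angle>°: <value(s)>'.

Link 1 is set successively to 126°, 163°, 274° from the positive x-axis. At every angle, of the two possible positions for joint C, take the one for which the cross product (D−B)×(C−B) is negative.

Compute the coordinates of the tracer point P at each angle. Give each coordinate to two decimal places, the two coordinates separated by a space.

A=(0,0), D=(7.00,0)
θ=126°: B = A + 4.00·(cos126°, sin126°) = (-2.3511, 3.2361)
θ=126°: |BD| = 9.8953
θ=126°: circle(B,3.00) ∩ circle(D,10.00): a=0.3495, h=2.9796
θ=126°:   candidates: C₊=(-1.0465,5.9375) cross=29.484; C₋=(-2.9953,0.3060) cross=-29.484
θ=126°:   branch - wants cross < 0 → take C=(-2.9953,0.3060) (cross=-29.484)
θ=126°: ex = (C−B)/|BC| = (-0.2147,-0.9767); ey = (0.9767,-0.2147)
θ=126°: P = B + 1.66·ex + 2.84·ey = (0.0662,1.0050)
θ=163°: B = A + 4.00·(cos163°, sin163°) = (-3.8252, 1.1695)
θ=163°: |BD| = 10.8882
θ=163°: circle(B,3.00) ∩ circle(D,10.00): a=1.2653, h=2.7201
θ=163°:   candidates: C₊=(-2.2751,3.7380) cross=29.617; C₋=(-2.8594,-1.6708) cross=-29.617
θ=163°:   branch - wants cross < 0 → take C=(-2.8594,-1.6708) (cross=-29.617)
θ=163°: ex = (C−B)/|BC| = (0.3219,-0.9468); ey = (0.9468,0.3219)
θ=163°: P = B + 1.66·ex + 2.84·ey = (-0.6020,0.5121)
θ=274°: B = A + 4.00·(cos274°, sin274°) = (0.2790, -3.9903)
θ=274°: |BD| = 7.8162
θ=274°: circle(B,3.00) ∩ circle(D,10.00): a=-1.9131, h=2.3109
θ=274°:   candidates: C₊=(-2.5457,-2.9799) cross=18.062; C₋=(-0.1863,-6.9540) cross=-18.062
θ=274°:   branch - wants cross < 0 → take C=(-0.1863,-6.9540) (cross=-18.062)
θ=274°: ex = (C−B)/|BC| = (-0.1551,-0.9879); ey = (0.9879,-0.1551)
θ=274°: P = B + 1.66·ex + 2.84·ey = (2.8272,-6.0707)

θ=126°: 0.07 1.00
θ=163°: -0.60 0.51
θ=274°: 2.83 -6.07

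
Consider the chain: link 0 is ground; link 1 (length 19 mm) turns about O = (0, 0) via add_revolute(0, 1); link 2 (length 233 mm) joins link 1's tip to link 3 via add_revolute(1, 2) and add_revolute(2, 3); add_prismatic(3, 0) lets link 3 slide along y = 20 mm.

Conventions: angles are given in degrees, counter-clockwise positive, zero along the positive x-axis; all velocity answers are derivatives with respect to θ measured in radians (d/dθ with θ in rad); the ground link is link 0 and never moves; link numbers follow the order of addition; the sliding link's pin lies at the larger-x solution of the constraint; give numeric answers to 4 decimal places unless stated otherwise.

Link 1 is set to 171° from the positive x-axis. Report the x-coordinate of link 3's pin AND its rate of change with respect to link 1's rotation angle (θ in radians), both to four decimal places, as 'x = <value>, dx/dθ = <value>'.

geometry: r = 19 mm, L = 233 mm, e = 20 mm
crank pin P = (r cos θ, r sin θ) = (-18.766078, 2.972255)
h = r sin θ − e = 2.972255 − 20 = -17.027745
x = r cos θ + √(L² − h²) = -18.766078 + 232.376969 = 213.610891
dx/dθ = −r sin θ − h·r cos θ/√(L² − h²) (θ in radians; h = -17.027745) = -4.347365

x = 213.6109, dx/dθ = -4.3474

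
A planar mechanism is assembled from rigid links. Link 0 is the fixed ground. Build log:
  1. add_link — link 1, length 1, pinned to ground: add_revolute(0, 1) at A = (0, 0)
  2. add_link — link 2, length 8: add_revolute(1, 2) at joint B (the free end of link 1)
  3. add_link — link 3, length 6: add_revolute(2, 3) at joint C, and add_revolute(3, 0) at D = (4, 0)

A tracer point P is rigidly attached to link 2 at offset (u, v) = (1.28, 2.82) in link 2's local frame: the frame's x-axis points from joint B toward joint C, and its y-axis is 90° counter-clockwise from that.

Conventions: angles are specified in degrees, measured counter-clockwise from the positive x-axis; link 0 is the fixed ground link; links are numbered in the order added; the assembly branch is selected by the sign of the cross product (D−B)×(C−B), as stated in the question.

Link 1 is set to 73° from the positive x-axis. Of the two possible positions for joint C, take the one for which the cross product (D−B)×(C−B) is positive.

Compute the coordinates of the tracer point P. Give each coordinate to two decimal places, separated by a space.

A=(0,0), D=(4.00,0)
B = A + 1.00·(cos73°, sin73°) = (0.2924, 0.9563)
|BD| = 3.8290
circle(B,8.00) ∩ circle(D,6.00): a=5.5708, h=5.7416
  candidates: C₊=(7.1206,5.1246) cross=21.984; C₋=(4.2527,-5.9947) cross=-21.984
  branch + wants cross > 0 → take C=(7.1206,5.1246) (cross=21.984)
ex = (C−B)/|BC| = (0.8535,0.5210); ey = (-0.5210,0.8535)
P = B + 1.28·ex + 2.82·ey = (-0.0844,4.0302)

-0.08 4.03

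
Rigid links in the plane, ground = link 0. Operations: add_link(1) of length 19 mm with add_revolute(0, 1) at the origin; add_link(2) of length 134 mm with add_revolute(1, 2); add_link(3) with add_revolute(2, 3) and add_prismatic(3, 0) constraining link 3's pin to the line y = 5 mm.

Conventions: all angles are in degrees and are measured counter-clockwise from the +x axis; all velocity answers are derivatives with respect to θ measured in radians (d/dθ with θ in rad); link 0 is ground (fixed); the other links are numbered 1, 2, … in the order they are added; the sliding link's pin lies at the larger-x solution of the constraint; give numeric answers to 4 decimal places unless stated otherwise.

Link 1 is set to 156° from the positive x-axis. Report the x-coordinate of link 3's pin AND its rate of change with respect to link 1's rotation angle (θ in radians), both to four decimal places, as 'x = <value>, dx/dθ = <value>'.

geometry: r = 19 mm, L = 134 mm, e = 5 mm
crank pin P = (r cos θ, r sin θ) = (-17.357364, 7.727996)
h = r sin θ − e = 7.727996 − 5 = 2.727996
x = r cos θ + √(L² − h²) = -17.357364 + 133.972229 = 116.614865
dx/dθ = −r sin θ − h·r cos θ/√(L² − h²) (θ in radians; h = 2.727996) = -7.374559

x = 116.6149, dx/dθ = -7.3746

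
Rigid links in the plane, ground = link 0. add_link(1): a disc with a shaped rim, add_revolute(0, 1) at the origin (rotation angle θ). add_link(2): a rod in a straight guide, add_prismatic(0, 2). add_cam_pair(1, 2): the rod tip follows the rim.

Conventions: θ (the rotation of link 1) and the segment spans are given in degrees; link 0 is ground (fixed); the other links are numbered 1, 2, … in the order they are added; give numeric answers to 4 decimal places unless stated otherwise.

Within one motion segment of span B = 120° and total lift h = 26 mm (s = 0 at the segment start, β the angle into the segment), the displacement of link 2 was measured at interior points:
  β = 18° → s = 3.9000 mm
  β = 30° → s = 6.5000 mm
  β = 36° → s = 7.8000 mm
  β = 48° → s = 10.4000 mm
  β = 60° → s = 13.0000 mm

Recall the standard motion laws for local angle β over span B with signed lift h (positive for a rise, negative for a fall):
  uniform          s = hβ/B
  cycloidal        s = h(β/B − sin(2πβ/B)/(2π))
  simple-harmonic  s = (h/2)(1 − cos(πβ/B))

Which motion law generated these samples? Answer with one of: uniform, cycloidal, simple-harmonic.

candidates at β/B = r: uniform s = h·r (linear in β); cycloidal s = h·(r − sin(2πr)/(2π)); simple-harmonic s = (h/2)(1 − cos(πr))
β=18°: printed 3.9000 | uniform 3.9000, cycloidal 0.5523, simple-harmonic 1.4169
β=30°: printed 6.5000 | uniform 6.5000, cycloidal 2.3620, simple-harmonic 3.8076
β=36°: printed 7.8000 | uniform 7.8000, cycloidal 3.8645, simple-harmonic 5.3588
β=48°: printed 10.4000 | uniform 10.4000, cycloidal 7.9677, simple-harmonic 8.9828
β=60°: printed 13.0000 | uniform 13.0000, cycloidal 13.0000, simple-harmonic 13.0000
only one law matches every sample → uniform

uniform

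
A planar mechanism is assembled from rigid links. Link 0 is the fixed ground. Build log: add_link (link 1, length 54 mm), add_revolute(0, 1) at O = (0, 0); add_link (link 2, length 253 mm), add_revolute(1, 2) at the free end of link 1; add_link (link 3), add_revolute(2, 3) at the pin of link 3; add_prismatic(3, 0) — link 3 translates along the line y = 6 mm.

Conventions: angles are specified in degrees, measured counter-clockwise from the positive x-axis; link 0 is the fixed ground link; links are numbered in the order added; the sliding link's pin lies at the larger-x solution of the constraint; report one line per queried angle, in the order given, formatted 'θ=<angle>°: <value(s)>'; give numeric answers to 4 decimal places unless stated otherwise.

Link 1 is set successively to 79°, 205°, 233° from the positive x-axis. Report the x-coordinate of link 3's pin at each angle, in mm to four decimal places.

geometry: r = 54 mm, L = 253 mm, e = 6 mm
θ=79°: crank pin P = (r cos θ, r sin θ) = (10.303686, 53.007868)
θ=79°: h = r sin θ − e = 53.007868 − 6 = 47.007868
θ=79°: x = r cos θ + √(L² − h²) = 10.303686 + 248.594570 = 258.898256
θ=205°: crank pin P = (r cos θ, r sin θ) = (-48.940620, -22.821386)
θ=205°: h = r sin θ − e = -22.821386 − 6 = -28.821386
θ=205°: x = r cos θ + √(L² − h²) = -48.940620 + 251.352994 = 202.412374
θ=233°: crank pin P = (r cos θ, r sin θ) = (-32.498011, -43.126318)
θ=233°: h = r sin θ − e = -43.126318 − 6 = -49.126318
θ=233°: x = r cos θ + √(L² − h²) = -32.498011 + 248.184619 = 215.686607

θ=79°: 258.8983
θ=205°: 202.4124
θ=233°: 215.6866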